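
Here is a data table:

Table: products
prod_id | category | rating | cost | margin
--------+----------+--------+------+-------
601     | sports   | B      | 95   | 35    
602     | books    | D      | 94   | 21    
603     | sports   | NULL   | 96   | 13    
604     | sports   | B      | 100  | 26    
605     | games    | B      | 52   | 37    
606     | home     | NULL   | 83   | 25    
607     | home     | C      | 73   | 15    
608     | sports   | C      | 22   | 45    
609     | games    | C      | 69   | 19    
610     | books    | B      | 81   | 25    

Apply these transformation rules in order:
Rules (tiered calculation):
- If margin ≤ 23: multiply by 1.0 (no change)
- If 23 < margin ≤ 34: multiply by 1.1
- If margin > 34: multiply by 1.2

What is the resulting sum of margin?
292.0

Step 1: Tier 1 (margin ≤ 23): 4 records, sum = 68 × 1.0 = 68.0
Step 2: Tier 2 (23 < margin ≤ 34): 3 records, sum = 76 × 1.1 = 83.6
Step 3: Tier 3 (margin > 34): 3 records, sum = 117 × 1.2 = 140.4
Step 4: Final sum = 68.0 + 83.6 + 140.4 = 292.0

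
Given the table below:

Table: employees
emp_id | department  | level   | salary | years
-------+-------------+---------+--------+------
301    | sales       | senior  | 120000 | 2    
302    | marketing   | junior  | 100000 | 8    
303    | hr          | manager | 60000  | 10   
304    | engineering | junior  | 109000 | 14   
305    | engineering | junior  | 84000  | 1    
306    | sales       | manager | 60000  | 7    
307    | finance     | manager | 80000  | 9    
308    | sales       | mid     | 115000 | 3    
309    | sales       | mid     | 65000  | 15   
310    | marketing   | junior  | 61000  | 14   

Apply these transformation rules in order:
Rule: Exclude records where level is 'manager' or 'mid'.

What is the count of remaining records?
5

Step 1: Count records to exclude
  - 3 (manager) + 2 (mid) = 5 records
Step 2: Total records: 10
Step 3: Remaining = 10 - 5 = 5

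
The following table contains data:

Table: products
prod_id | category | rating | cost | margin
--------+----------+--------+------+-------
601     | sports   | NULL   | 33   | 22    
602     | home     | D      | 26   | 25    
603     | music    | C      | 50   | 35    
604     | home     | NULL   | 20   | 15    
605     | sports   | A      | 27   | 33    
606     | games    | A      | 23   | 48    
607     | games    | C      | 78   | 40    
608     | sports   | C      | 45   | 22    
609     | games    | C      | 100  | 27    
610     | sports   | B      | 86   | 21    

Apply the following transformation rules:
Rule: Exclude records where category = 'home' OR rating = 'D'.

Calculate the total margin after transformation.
248

Step 1: Find records where category = 'home' OR rating = 'D'
Step 2: 2 records match, summing to 40
Step 3: Original sum: 288
Step 4: Remaining sum = 288 - 40 = 248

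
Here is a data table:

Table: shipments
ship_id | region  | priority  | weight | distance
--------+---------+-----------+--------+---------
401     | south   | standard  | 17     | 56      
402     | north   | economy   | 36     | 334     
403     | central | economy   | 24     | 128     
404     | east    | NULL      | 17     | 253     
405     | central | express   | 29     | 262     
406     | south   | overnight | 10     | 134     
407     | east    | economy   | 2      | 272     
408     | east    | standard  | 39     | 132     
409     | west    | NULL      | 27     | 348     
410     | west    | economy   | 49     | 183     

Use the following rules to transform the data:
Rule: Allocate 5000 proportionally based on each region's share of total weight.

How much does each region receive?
central: 1060.0, east: 1160.0, north: 720.0, south: 540.0, west: 1520.0

Step 1: Calculate total weight = 250
Step 2: Calculate each region's proportion:
  central: 53/250 = 21.20% → 1060.0
  east: 58/250 = 23.20% → 1160.0
  north: 36/250 = 14.40% → 720.0
  south: 27/250 = 10.80% → 540.0
  west: 76/250 = 30.40% → 1520.0
Step 3: Verify: sum of allocations ≈ 5000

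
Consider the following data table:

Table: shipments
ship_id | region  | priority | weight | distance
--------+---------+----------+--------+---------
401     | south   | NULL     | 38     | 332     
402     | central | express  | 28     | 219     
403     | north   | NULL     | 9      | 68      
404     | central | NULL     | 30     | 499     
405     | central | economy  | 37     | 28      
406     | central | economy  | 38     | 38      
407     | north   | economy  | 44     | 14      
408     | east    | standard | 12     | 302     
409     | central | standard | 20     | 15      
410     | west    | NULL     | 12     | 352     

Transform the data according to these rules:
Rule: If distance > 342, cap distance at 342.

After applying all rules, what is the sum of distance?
1700

Step 1: 2 records have distance > 342
Step 2: These records originally summed to 851
Step 3: After capping: 2 × 342 = 684
Step 4: Unaffected records sum: 1016
Step 5: Final sum = 684 + 1016 = 1700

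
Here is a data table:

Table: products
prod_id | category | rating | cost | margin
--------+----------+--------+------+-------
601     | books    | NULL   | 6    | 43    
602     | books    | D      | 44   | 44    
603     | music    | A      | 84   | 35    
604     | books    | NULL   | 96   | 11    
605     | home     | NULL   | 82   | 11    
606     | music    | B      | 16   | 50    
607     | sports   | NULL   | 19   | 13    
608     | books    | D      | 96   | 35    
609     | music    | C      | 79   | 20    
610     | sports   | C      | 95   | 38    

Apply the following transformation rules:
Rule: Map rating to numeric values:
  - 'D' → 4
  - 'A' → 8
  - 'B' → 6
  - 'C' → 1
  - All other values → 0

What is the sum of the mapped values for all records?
24

Step 1: Apply mapping to each record
Step 2: Count by status:
  'D': 2 records × 4 = 8
  'A': 1 records × 8 = 8
  'B': 1 records × 6 = 6
  'C': 2 records × 1 = 2
Step 3: Sum all mapped values = 24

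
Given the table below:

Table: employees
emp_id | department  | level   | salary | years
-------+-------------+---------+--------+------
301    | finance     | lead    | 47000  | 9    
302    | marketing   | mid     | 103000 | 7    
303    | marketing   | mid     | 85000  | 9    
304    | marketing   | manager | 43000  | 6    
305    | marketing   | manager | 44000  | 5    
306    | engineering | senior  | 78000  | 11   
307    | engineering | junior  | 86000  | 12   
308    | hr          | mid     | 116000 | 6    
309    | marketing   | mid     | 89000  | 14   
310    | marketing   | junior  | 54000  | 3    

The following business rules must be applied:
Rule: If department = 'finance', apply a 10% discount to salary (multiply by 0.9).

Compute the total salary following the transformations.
740300.0

Step 1: Records with department = 'finance' have total salary = 47000
Step 2: Apply multiplier: 47000 × 0.9 = 42300.0
Step 3: Other records total: 698000
Step 4: Final sum = 42300.0 + 698000 = 740300.0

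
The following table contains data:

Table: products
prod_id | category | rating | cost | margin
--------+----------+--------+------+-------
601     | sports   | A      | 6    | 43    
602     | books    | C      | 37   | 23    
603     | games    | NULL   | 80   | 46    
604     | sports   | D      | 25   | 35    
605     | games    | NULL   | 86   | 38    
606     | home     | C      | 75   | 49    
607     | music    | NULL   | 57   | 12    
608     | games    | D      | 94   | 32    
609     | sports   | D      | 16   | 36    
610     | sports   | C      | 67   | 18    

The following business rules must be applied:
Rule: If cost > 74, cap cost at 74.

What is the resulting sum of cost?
504

Step 1: 4 records have cost > 74
Step 2: These records originally summed to 335
Step 3: After capping: 4 × 74 = 296
Step 4: Unaffected records sum: 208
Step 5: Final sum = 296 + 208 = 504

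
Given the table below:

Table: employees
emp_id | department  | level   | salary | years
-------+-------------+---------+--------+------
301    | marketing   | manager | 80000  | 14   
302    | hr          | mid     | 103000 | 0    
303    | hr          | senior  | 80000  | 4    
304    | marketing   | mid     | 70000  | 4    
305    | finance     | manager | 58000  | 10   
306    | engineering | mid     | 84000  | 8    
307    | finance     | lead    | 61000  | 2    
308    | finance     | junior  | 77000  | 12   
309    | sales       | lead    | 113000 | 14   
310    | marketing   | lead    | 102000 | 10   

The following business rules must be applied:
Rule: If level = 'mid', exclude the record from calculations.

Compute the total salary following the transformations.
571000

Step 1: Identify records where level = 'mid'
Step 2: The excluded records sum to 257000
Step 3: Original total salary = 828000
Step 4: Remaining total = 828000 - 257000 = 571000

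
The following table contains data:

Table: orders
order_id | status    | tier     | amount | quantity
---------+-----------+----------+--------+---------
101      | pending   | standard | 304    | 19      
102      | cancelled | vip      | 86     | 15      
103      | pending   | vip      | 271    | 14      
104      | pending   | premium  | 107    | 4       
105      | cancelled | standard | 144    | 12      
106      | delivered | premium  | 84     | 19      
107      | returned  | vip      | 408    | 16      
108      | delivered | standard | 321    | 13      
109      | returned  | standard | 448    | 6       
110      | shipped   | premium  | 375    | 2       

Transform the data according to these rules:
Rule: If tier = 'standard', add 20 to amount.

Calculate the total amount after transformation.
2628

Step 1: Count records where tier = 'standard': 4
Step 2: Total bonus added: 4 × 20 = 80
Step 3: Original sum of amount: 2548
Step 4: Final sum = 2548 + 80 = 2628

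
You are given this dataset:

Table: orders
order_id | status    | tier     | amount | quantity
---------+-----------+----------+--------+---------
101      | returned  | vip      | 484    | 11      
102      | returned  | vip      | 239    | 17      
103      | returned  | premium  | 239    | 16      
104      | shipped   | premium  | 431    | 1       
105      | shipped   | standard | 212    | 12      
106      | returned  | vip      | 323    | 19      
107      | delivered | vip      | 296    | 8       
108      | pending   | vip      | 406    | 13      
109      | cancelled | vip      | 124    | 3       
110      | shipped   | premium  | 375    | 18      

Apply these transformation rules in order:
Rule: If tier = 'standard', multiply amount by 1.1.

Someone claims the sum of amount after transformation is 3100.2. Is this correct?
No, the correct result is 3150.2.

Step 1: Calculate the correct sum after transformation
Step 2: Apply multiplier 1.1 to records where tier = 'standard'
Step 3: Correct result = 3150.2
Step 4: Claimed result = 3100.2
Step 5: 3150.2 ≠ 3100.2
Conclusion: The claimed result is incorrect. The correct answer is 3150.2.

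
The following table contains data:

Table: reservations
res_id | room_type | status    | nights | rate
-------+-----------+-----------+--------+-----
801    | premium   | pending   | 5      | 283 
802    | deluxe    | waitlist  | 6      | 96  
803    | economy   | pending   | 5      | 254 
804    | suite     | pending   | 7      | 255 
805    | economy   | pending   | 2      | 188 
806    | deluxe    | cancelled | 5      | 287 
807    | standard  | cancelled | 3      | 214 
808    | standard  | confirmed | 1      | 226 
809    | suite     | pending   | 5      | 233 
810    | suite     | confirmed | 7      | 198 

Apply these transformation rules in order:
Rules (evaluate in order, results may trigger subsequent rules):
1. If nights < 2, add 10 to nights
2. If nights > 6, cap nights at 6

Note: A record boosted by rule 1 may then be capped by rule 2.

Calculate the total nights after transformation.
49

Step 1: Apply rule 1 to records with nights < 2
  - 1 records get bonus of 10
  - Of these, 1 records then exceed 6 and get capped
Step 2: Apply rule 2 to records with nights > 6
  - 2 records (original) are capped
Step 3: Calculate final sum = 49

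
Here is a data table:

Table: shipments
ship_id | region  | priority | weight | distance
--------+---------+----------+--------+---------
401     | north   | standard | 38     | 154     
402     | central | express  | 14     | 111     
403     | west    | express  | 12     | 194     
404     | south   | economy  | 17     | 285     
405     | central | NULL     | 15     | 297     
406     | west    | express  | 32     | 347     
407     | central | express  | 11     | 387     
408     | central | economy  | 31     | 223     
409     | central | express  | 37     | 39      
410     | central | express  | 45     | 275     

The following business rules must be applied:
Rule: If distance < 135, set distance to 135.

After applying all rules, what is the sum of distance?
2432

Step 1: 2 records have distance < 135
Step 2: These records originally summed to 150
Step 3: After setting to minimum: 2 × 135 = 270
Step 4: Unaffected records sum: 2162
Step 5: Final sum = 270 + 2162 = 2432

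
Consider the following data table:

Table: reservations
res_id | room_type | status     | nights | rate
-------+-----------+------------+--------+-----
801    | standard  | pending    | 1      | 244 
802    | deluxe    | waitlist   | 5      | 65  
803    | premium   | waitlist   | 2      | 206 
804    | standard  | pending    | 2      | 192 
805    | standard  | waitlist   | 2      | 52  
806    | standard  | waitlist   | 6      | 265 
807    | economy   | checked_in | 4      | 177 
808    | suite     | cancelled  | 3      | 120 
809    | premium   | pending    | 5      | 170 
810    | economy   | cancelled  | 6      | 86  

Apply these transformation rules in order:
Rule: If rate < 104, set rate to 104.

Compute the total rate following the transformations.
1686

Step 1: 3 records have rate < 104
Step 2: These records originally summed to 203
Step 3: After setting to minimum: 3 × 104 = 312
Step 4: Unaffected records sum: 1374
Step 5: Final sum = 312 + 1374 = 1686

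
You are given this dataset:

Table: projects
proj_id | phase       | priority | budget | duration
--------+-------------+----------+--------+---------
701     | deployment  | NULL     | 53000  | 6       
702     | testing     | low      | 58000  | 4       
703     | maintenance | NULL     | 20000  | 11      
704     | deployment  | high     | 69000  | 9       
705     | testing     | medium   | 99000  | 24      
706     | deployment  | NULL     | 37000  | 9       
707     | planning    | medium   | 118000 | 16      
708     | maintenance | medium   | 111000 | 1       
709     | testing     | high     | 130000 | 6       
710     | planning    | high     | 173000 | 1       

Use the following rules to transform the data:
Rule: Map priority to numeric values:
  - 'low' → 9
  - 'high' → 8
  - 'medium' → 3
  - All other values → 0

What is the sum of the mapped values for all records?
42

Step 1: Apply mapping to each record
Step 2: Count by status:
  'low': 1 records × 9 = 9
  'high': 3 records × 8 = 24
  'medium': 3 records × 3 = 9
Step 3: Sum all mapped values = 42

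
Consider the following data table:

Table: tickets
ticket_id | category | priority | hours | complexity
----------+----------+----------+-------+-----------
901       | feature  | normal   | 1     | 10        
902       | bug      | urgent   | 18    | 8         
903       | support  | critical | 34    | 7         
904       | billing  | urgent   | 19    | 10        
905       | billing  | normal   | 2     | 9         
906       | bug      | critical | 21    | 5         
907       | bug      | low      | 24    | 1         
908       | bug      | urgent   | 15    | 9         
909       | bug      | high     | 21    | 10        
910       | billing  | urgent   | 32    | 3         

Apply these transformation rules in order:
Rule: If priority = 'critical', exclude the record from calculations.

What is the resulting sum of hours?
132

Step 1: Identify records where priority = 'critical'
Step 2: The excluded records sum to 55
Step 3: Original total hours = 187
Step 4: Remaining total = 187 - 55 = 132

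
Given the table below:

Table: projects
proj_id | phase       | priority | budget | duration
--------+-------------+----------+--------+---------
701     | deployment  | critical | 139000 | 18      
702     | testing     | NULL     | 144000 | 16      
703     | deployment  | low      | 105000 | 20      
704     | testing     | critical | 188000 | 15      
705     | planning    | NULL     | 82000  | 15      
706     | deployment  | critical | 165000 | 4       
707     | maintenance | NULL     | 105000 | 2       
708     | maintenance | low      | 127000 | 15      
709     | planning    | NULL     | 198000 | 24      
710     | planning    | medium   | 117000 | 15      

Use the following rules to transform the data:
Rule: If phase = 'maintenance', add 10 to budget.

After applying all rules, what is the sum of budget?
1370020

Step 1: Count records where phase = 'maintenance': 2
Step 2: Total bonus added: 2 × 10 = 20
Step 3: Original sum of budget: 1370000
Step 4: Final sum = 1370000 + 20 = 1370020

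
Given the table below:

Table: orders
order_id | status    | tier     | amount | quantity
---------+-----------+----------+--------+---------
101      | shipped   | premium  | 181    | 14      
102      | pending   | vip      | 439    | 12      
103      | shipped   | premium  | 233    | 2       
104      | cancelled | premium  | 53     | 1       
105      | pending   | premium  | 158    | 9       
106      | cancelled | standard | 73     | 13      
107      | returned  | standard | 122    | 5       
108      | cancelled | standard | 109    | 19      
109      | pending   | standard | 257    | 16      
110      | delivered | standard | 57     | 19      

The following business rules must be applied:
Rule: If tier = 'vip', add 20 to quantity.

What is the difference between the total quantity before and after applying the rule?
20

Step 1: Original sum of quantity = 110
Step 2: 1 records have tier = 'vip'
Step 3: Each affected record changes by 20
Step 4: Total change = 1 × 20 = 20
Step 5: New sum = 110 + 20 = 130
Step 6: Difference = |130 - 110| = 20
        (Sum increased by 20)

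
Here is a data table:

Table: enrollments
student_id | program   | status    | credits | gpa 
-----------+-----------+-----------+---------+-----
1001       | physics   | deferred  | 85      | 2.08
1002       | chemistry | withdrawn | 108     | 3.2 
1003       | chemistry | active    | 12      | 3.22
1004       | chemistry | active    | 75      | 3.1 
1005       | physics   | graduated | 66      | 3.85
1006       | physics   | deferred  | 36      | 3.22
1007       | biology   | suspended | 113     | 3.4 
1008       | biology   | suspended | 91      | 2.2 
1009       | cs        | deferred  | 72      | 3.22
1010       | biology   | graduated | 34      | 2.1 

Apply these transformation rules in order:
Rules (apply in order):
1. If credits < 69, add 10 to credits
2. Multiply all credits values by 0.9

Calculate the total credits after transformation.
658.8

Step 1: Apply Rule 1 - Add 10 to records with credits < 69
  - 4 records affected: 148 + (4 × 10) = 188
  - Unaffected records: 544
  - Sum after Rule 1: 732
Step 2: Apply Rule 2 - Multiply all by 0.9
  - 732 × 0.9 = 658.8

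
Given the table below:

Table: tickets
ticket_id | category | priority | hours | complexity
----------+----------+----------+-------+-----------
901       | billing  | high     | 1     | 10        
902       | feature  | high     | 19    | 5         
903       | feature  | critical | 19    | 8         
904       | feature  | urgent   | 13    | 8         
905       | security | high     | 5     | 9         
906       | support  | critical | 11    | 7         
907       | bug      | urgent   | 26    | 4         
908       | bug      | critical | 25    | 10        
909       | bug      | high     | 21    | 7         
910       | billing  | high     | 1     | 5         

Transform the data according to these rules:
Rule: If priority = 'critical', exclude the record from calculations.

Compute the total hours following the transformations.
86

Step 1: Identify records where priority = 'critical'
Step 2: The excluded records sum to 55
Step 3: Original total hours = 141
Step 4: Remaining total = 141 - 55 = 86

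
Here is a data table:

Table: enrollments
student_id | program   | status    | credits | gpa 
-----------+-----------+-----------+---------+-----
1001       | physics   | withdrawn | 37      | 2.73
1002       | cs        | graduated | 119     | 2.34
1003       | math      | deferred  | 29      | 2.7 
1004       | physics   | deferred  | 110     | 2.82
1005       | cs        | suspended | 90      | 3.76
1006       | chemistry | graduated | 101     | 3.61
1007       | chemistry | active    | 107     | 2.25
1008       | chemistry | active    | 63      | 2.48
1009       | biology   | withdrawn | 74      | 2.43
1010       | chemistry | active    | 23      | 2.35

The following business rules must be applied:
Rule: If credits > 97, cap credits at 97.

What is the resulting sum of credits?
704

Step 1: 4 records have credits > 97
Step 2: These records originally summed to 437
Step 3: After capping: 4 × 97 = 388
Step 4: Unaffected records sum: 316
Step 5: Final sum = 388 + 316 = 704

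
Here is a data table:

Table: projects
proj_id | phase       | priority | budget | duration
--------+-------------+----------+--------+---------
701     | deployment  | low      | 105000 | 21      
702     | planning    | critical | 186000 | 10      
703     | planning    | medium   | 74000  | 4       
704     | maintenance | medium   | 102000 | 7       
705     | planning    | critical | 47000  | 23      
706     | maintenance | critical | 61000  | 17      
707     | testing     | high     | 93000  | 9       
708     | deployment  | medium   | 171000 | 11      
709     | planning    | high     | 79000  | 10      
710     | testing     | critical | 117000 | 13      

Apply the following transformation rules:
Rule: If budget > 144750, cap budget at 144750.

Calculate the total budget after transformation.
967500

Step 1: 2 records have budget > 144750
Step 2: These records originally summed to 357000
Step 3: After capping: 2 × 144750 = 289500
Step 4: Unaffected records sum: 678000
Step 5: Final sum = 289500 + 678000 = 967500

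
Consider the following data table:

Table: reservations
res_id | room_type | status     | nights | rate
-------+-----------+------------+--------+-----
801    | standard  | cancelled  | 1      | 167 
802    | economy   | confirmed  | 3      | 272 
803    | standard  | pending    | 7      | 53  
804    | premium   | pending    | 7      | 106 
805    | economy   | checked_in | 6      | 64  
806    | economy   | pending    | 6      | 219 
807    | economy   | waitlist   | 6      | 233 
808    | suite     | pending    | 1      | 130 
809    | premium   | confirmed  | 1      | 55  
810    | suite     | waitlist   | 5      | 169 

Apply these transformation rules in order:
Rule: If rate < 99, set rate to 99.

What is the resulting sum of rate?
1593

Step 1: 3 records have rate < 99
Step 2: These records originally summed to 172
Step 3: After setting to minimum: 3 × 99 = 297
Step 4: Unaffected records sum: 1296
Step 5: Final sum = 297 + 1296 = 1593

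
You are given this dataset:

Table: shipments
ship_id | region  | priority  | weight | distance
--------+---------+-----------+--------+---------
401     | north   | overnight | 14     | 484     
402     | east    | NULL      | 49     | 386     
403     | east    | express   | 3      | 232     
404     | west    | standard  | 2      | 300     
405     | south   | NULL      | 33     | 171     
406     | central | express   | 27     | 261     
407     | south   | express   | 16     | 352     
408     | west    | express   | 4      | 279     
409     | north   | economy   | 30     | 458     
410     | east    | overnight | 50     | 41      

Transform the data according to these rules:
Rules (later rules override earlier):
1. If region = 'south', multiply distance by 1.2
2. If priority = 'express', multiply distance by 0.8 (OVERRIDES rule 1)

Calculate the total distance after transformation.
2773.4

Step 1: Rule 2 takes priority for records with priority = 'express'
  - 4 records: 1124 × 0.8 = 899.2
Step 2: Rule 1 applies to remaining records with region = 'south'
  - 1 records: 171 × 1.2 = 205.2
Step 3: Other records unchanged: 1669
Step 4: Final sum = 899.2 + 205.2 + 1669 = 2773.4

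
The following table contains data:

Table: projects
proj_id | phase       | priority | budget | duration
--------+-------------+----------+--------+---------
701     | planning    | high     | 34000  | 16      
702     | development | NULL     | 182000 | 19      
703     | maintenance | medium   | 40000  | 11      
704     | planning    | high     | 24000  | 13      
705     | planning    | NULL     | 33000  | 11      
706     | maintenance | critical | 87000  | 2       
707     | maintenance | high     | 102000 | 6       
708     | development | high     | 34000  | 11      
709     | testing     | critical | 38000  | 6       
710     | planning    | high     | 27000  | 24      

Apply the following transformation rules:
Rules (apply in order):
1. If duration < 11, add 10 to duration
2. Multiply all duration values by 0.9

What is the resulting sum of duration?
134.1

Step 1: Apply Rule 1 - Add 10 to records with duration < 11
  - 3 records affected: 14 + (3 × 10) = 44
  - Unaffected records: 105
  - Sum after Rule 1: 149
Step 2: Apply Rule 2 - Multiply all by 0.9
  - 149 × 0.9 = 134.1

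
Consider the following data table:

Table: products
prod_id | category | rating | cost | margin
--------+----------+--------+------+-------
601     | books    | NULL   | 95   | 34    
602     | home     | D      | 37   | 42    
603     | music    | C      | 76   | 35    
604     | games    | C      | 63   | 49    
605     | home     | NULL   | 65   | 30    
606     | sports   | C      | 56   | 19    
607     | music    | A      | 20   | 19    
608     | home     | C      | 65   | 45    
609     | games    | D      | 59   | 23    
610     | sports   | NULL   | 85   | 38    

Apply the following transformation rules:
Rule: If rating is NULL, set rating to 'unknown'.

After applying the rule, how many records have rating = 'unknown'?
3

Step 1: Count records where rating IS NULL
Step 2: Found 3 records with NULL rating
Step 3: These records will have rating set to 'unknown'
Step 4: Records already having rating = 'unknown': 0
Step 5: Answer: 3 + 0 = 3 records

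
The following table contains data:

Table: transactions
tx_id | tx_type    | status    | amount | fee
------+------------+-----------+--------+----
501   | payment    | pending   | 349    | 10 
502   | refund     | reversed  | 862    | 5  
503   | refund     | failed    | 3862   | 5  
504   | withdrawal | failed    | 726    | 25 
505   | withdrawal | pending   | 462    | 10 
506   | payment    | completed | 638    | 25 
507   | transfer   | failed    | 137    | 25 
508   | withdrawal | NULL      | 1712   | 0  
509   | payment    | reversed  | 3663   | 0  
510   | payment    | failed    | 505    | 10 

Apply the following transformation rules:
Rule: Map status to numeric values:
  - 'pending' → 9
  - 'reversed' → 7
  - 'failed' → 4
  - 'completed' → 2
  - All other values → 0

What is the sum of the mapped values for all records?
50

Step 1: Apply mapping to each record
Step 2: Count by status:
  'pending': 2 records × 9 = 18
  'reversed': 2 records × 7 = 14
  'failed': 4 records × 4 = 16
  'completed': 1 records × 2 = 2
Step 3: Sum all mapped values = 50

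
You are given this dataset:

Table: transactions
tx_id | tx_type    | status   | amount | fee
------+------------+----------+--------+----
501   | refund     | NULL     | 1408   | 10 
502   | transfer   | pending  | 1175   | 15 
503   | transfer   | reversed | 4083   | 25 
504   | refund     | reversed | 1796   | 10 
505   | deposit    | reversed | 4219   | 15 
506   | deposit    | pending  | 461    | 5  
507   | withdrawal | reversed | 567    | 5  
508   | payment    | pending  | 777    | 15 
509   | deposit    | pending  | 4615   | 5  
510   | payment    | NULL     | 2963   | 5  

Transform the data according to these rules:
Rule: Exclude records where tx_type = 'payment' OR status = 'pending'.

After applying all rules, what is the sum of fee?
65

Step 1: Find records where tx_type = 'payment' OR status = 'pending'
Step 2: 5 records match, summing to 45
Step 3: Original sum: 110
Step 4: Remaining sum = 110 - 45 = 65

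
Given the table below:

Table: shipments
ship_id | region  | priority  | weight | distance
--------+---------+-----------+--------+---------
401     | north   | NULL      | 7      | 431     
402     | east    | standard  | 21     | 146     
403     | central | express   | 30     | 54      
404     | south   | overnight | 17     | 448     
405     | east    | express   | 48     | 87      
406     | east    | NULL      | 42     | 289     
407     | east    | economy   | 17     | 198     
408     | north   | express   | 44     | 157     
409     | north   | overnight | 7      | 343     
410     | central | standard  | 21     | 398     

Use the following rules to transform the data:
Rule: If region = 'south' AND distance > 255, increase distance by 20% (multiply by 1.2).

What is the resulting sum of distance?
2640.6

Step 1: Find records where region = 'south' AND distance > 255
Step 2: 1 records match, summing to 448
Step 3: After multiplier: 448 × 1.2 = 537.6
Step 4: Unaffected records sum: 2103
Step 5: Final sum = 537.6 + 2103 = 2640.6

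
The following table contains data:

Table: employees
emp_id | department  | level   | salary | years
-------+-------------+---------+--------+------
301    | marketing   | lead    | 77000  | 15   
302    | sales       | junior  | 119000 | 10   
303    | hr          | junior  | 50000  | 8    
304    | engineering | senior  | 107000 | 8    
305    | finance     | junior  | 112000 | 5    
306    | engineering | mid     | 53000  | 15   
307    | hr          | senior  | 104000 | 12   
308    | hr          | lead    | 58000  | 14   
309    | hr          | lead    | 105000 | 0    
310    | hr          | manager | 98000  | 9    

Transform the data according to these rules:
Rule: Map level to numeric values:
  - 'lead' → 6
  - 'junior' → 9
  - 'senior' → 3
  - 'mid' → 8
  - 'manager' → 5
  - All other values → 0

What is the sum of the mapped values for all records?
64

Step 1: Apply mapping to each record
Step 2: Count by status:
  'lead': 3 records × 6 = 18
  'junior': 3 records × 9 = 27
  'senior': 2 records × 3 = 6
  'mid': 1 records × 8 = 8
  'manager': 1 records × 5 = 5
Step 3: Sum all mapped values = 64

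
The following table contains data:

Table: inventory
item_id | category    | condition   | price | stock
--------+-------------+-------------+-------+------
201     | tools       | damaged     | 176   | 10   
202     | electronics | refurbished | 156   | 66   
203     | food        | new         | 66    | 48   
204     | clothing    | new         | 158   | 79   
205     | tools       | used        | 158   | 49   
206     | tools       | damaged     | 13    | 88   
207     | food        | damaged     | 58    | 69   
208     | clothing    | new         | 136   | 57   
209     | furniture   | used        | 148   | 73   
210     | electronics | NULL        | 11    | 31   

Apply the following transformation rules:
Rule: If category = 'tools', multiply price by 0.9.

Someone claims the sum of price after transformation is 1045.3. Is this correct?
Yes, the result is correct.

Step 1: Calculate the correct sum after transformation
Step 2: Apply multiplier 0.9 to records where category = 'tools'
Step 3: Correct result = 1045.3
Step 4: Claimed result = 1045.3
Step 5: 1045.3 = 1045.3 ✓
Conclusion: The claimed result is correct.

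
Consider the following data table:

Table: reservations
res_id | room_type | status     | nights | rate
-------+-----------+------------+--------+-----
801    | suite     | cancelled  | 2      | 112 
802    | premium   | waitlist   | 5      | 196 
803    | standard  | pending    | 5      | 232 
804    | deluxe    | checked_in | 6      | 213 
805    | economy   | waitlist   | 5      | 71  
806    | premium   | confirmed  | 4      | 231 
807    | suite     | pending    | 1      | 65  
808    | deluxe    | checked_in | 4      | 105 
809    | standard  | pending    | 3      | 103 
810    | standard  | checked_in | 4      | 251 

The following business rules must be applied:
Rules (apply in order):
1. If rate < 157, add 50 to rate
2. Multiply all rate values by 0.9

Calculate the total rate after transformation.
1646.1

Step 1: Apply Rule 1 - Add 50 to records with rate < 157
  - 5 records affected: 456 + (5 × 50) = 706
  - Unaffected records: 1123
  - Sum after Rule 1: 1829
Step 2: Apply Rule 2 - Multiply all by 0.9
  - 1829 × 0.9 = 1646.1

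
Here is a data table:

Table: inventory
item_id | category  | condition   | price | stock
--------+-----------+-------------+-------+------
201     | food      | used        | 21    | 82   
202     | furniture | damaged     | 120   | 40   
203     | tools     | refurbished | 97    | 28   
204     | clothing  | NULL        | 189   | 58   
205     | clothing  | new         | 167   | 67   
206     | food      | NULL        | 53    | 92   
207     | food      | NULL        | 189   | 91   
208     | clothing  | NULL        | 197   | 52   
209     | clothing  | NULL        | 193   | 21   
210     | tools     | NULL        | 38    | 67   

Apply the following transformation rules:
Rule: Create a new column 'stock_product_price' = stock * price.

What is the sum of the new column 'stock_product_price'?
70307

Step 1: For each record, compute stock * price
Example calculations:
  82 * 21 = 1722
  40 * 120 = 4800
  28 * 97 = 2716
  ...
Step 2: Sum all derived values
Step 3: Total = 70307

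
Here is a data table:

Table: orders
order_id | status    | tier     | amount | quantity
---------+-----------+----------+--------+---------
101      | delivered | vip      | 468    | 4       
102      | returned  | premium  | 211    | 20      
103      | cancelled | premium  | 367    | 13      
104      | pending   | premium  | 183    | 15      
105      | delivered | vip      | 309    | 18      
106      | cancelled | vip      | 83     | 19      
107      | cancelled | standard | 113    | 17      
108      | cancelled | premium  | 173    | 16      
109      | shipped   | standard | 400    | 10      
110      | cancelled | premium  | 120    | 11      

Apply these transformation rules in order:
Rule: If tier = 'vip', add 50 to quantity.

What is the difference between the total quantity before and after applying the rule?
150

Step 1: Original sum of quantity = 143
Step 2: 3 records have tier = 'vip'
Step 3: Each affected record changes by 50
Step 4: Total change = 3 × 50 = 150
Step 5: New sum = 143 + 150 = 293
Step 6: Difference = |293 - 143| = 150
        (Sum increased by 150)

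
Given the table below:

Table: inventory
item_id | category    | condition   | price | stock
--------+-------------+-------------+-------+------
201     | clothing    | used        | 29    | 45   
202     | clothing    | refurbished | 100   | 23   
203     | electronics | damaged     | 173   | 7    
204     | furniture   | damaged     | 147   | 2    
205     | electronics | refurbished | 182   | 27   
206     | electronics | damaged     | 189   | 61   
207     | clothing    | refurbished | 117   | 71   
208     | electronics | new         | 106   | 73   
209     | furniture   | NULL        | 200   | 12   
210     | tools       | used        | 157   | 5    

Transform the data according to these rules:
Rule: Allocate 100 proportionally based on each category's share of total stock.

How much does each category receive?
clothing: 42.64, electronics: 51.53, furniture: 4.29, tools: 1.53

Step 1: Calculate total stock = 326
Step 2: Calculate each category's proportion:
  clothing: 139/326 = 42.64% → 42.64
  electronics: 168/326 = 51.53% → 51.53
  furniture: 14/326 = 4.29% → 4.29
  tools: 5/326 = 1.53% → 1.53
Step 3: Verify: sum of allocations ≈ 100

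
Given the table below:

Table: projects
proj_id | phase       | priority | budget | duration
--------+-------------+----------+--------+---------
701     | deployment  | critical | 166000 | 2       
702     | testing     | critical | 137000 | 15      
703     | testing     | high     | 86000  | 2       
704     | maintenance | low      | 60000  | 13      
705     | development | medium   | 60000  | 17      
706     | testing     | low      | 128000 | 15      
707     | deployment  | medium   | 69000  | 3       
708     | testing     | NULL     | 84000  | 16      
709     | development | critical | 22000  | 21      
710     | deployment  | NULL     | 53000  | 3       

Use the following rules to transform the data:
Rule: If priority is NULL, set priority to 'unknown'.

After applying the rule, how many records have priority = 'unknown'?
2

Step 1: Count records where priority IS NULL
Step 2: Found 2 records with NULL priority
Step 3: These records will have priority set to 'unknown'
Step 4: Records already having priority = 'unknown': 0
Step 5: Answer: 2 + 0 = 2 records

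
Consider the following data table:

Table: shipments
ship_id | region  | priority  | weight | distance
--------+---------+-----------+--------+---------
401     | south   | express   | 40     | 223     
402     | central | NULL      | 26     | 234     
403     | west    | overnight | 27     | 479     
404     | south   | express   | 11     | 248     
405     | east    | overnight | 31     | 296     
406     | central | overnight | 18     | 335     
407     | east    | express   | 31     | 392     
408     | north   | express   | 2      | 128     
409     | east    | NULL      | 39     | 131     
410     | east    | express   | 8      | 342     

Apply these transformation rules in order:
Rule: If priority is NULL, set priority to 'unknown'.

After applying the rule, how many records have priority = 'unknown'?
2

Step 1: Count records where priority IS NULL
Step 2: Found 2 records with NULL priority
Step 3: These records will have priority set to 'unknown'
Step 4: Records already having priority = 'unknown': 0
Step 5: Answer: 2 + 0 = 2 records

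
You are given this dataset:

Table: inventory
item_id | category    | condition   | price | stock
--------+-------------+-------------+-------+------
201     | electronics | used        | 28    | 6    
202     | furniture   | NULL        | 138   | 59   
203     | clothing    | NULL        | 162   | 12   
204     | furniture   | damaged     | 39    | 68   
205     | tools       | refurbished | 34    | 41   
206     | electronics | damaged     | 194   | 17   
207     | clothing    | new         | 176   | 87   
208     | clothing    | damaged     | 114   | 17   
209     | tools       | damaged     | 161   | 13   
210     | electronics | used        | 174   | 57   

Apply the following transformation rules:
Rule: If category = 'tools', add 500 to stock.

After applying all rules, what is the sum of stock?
1377

Step 1: Count records where category = 'tools': 2
Step 2: Total bonus added: 2 × 500 = 1000
Step 3: Original sum of stock: 377
Step 4: Final sum = 377 + 1000 = 1377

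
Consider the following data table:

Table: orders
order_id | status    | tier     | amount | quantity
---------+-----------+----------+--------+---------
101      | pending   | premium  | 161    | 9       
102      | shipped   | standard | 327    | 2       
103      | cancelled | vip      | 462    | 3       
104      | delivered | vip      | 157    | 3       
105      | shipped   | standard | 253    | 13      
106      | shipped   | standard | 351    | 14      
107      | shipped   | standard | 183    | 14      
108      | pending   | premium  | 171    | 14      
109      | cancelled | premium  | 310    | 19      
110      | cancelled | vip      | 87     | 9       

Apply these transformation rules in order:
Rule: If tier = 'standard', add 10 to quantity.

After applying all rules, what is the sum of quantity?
140

Step 1: Count records where tier = 'standard': 4
Step 2: Total bonus added: 4 × 10 = 40
Step 3: Original sum of quantity: 100
Step 4: Final sum = 100 + 40 = 140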